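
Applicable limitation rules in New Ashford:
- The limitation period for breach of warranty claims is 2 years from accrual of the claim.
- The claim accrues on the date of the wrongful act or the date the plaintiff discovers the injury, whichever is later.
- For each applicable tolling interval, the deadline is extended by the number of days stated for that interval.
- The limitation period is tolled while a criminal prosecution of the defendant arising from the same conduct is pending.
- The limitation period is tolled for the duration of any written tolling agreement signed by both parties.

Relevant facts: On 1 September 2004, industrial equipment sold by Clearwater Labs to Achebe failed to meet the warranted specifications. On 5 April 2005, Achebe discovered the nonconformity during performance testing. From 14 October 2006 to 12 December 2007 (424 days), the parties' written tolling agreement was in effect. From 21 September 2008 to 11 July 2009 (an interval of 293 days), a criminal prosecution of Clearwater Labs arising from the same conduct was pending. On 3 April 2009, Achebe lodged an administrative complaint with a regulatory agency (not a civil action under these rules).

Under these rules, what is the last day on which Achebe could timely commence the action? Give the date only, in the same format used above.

The claim accrued on 5 April 2005 — the later of the 1 September 2004 act and the 5 April 2005 discovery.
Adding the 2 years base period to 5 April 2005 gives a deadline of 5 April 2007, before any tolling.
The written tolling agreement from 14 October 2006 to 12 December 2007 tolled the period for 424 days, extending the deadline to 2 June 2008.
The pending criminal prosecution from 21 September 2008 to 11 July 2009 began after the period had already run on 2 June 2008, so it has no tolling effect.
None of the other events listed affects the running of the period under the stated rules.

2 June 2008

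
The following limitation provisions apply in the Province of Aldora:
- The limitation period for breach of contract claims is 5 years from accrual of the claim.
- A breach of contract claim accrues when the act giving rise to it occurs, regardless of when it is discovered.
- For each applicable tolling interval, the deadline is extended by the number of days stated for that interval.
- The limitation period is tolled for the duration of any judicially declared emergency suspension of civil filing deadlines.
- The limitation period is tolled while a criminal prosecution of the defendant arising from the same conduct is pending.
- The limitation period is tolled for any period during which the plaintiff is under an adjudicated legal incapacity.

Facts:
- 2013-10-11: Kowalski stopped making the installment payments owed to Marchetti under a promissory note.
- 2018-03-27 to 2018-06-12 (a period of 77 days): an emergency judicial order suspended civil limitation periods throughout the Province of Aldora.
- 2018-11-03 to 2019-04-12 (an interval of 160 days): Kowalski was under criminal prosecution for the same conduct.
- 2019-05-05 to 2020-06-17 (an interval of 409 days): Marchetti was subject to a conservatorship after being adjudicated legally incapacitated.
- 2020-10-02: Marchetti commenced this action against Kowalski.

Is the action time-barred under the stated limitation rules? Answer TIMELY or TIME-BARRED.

The claim accrued on 2013-10-11, when the wrongful act occurred.
5 years from 2013-10-11 is 2018-10-11.
The emergency suspension of filing deadlines from 2018-03-27 to 2018-06-12 tolled the period for 77 days, extending the deadline to 2018-12-27.
The period was tolled for 160 days by the pending criminal prosecution (2018-11-03 to 2019-04-12), pushing the deadline to 2019-06-05.
The period was tolled for 409 days by the plaintiff's legal incapacity (2019-05-05 to 2020-06-17), pushing the deadline to 2020-07-18.
Marchetti filed on 2020-10-02, after the 2020-07-18 deadline, so the action is time-barred.

TIME-BARRED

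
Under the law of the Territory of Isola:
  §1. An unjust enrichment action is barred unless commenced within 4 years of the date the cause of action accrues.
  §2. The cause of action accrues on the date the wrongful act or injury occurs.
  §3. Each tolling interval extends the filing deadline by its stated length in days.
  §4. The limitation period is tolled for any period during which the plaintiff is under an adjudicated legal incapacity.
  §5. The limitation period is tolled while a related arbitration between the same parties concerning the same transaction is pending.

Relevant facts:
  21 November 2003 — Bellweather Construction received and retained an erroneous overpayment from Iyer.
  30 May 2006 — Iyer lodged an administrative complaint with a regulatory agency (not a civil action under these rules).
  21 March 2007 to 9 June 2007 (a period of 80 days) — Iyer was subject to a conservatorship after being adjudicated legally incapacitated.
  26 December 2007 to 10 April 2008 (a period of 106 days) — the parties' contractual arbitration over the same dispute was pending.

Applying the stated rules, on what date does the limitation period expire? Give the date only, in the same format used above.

The limitation period began to run on 21 November 2003.
The untolled deadline — 4 years after 21 November 2003 — is 21 November 2007.
Because the plaintiff's legal incapacity ran from 21 March 2007 to 9 June 2007, the deadline is extended by 80 days to 9 February 2008.
Because the pending related arbitration ran from 26 December 2007 to 10 April 2008, the deadline is extended by 106 days to 25 May 2008.
The other events in the timeline have no effect on the limitation period under the stated rules.

25 May 2008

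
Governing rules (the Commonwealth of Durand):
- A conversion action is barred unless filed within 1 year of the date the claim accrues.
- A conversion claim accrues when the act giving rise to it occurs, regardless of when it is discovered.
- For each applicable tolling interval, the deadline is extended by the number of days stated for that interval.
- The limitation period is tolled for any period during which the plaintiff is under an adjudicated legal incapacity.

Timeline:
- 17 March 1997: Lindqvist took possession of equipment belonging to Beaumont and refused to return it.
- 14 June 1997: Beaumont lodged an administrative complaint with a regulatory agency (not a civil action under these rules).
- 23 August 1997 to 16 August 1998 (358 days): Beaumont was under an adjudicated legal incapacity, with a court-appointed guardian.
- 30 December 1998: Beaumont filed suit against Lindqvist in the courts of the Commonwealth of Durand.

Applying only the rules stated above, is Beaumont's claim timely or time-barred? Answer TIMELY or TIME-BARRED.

TIMELY

The limitation period began to run on 17 March 1997.
Adding the 1 year base period to 17 March 1997 gives a deadline of 17 March 1998, before any tolling.
The plaintiff's legal incapacity from 23 August 1997 to 16 August 1998 tolled the period for 358 days, extending the deadline to 10 March 1999.
The other events in the timeline have no effect on the limitation period under the stated rules.
Filing on 30 December 1998 beat the 10 March 1999 deadline — the action is timely.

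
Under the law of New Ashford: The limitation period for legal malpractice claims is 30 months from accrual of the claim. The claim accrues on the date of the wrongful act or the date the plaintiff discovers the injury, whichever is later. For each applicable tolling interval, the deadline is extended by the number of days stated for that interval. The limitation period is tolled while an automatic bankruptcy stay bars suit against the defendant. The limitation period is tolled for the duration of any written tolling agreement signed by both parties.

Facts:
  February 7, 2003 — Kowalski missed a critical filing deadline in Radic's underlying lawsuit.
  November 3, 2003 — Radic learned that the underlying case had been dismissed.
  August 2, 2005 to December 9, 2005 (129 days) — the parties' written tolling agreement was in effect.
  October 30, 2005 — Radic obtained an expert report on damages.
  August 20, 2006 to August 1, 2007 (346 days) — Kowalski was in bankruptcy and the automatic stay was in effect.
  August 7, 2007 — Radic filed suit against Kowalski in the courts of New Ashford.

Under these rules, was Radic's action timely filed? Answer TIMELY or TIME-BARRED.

Because discovery on November 3, 2003 post-dates the February 7, 2003 act, accrual under the later-of rule falls on November 3, 2003.
30 months from November 3, 2003 is May 3, 2006.
The period was tolled for 129 days by the written tolling agreement (August 2, 2005 to December 9, 2005), pushing the deadline to September 9, 2006.
The automatic bankruptcy stay from August 20, 2006 to August 1, 2007 tolled the period for 346 days, extending the deadline to August 21, 2007.
The other events in the timeline have no effect on the limitation period under the stated rules.
The August 7, 2007 filing precedes the August 21, 2007 deadline; the claim is timely.

TIMELY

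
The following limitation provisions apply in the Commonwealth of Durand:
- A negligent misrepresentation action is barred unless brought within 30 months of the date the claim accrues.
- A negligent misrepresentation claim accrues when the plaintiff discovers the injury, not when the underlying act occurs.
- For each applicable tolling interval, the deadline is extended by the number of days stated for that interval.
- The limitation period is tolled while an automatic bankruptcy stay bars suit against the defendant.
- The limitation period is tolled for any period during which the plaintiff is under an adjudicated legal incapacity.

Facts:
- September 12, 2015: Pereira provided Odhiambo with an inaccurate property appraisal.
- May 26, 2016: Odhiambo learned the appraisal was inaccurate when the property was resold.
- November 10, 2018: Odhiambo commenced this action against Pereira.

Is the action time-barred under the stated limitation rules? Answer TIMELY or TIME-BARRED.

The claim did not accrue until Odhiambo discovered the injury on May 26, 2016; the September 12, 2015 act date does not start the clock under the stated rule.
The untolled deadline — 30 months after May 26, 2016 — is November 26, 2018.
Filing on November 10, 2018 beat the November 26, 2018 deadline — the action is timely.

TIMELY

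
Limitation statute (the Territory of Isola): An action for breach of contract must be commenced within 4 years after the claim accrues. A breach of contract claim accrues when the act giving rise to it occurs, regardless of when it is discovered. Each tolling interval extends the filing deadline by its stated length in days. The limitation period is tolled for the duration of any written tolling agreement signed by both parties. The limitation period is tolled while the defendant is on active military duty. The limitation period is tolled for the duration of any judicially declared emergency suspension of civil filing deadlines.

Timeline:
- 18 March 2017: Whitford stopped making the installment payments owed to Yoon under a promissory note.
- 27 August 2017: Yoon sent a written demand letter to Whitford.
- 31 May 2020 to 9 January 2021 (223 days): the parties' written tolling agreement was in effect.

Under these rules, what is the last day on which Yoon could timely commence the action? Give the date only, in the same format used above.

27 October 2021

The claim accrued on 18 March 2017, the date of the act.
4 years from 18 March 2017 is 18 March 2021.
The written tolling agreement from 31 May 2020 to 9 January 2021 tolled the period for 223 days, extending the deadline to 27 October 2021.
None of the other events listed affects the running of the period under the stated rules.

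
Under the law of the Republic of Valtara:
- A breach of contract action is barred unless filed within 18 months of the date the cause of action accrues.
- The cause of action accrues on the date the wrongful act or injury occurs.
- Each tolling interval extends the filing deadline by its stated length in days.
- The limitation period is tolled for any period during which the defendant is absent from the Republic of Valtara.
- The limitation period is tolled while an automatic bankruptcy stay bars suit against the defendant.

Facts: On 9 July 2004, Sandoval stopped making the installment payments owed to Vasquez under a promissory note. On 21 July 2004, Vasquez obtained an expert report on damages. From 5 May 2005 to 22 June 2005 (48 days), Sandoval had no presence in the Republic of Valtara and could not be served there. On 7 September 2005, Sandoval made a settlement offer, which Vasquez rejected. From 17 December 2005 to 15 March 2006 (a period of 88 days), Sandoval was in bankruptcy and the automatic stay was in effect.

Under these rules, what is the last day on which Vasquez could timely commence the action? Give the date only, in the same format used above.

The claim accrued on 9 July 2004, when the wrongful act occurred.
18 months from 9 July 2004 is 9 January 2006.
The defendant's absence from the jurisdiction from 5 May 2005 to 22 June 2005 tolled the period for 48 days, extending the deadline to 26 February 2006.
Because the automatic bankruptcy stay ran from 17 December 2005 to 15 March 2006, the deadline is extended by 88 days to 25 May 2006.
Nothing else in the chronology tolls or restarts the period.

25 May 2006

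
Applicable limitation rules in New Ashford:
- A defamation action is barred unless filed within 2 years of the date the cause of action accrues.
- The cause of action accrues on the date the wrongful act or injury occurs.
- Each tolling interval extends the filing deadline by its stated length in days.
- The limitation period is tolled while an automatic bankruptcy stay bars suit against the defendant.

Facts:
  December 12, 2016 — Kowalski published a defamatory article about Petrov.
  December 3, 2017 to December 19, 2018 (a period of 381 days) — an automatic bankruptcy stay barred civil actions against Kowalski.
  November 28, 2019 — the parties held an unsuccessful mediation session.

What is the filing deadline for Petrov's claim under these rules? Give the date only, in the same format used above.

December 28, 2019

The claim accrued on December 12, 2016, when the wrongful act occurred.
Adding the 2 years base period to December 12, 2016 gives a deadline of December 12, 2018, before any tolling.
The period was tolled for 381 days by the automatic bankruptcy stay (December 3, 2017 to December 19, 2018), pushing the deadline to December 28, 2019.
The other events in the timeline have no effect on the limitation period under the stated rules.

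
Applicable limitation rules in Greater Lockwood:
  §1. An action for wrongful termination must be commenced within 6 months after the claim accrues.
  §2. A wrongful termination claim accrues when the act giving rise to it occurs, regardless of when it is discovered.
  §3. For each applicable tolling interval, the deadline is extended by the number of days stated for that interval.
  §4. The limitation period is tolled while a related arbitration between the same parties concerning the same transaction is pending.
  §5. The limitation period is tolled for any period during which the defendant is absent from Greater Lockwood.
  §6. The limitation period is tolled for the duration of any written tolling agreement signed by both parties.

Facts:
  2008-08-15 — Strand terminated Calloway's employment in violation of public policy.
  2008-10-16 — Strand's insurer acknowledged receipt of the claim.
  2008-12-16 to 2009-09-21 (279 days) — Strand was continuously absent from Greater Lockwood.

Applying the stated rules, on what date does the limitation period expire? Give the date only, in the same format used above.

2009-11-21

The limitation period began to run on 2008-08-15.
6 months from 2008-08-15 is 2009-02-15.
Because the defendant's absence from the jurisdiction ran from 2008-12-16 to 2009-09-21, the deadline is extended by 279 days to 2009-11-21.
None of the other events listed affects the running of the period under the stated rules.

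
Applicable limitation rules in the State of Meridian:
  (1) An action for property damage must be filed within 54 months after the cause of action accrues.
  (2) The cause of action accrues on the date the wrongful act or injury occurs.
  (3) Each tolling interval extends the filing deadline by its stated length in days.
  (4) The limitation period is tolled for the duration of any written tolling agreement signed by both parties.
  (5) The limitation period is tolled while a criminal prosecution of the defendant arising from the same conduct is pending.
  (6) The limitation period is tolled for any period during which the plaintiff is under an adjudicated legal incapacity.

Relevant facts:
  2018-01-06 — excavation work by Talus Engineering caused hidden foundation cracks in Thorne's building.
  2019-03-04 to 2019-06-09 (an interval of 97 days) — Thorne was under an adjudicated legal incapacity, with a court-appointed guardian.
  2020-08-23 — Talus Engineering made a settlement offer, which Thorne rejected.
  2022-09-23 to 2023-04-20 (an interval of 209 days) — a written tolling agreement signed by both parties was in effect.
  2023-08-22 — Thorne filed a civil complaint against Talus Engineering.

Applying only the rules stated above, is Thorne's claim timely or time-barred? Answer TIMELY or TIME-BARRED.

The limitation period began to run on 2018-01-06.
Adding the 54 months base period to 2018-01-06 gives a deadline of 2022-07-06, before any tolling.
Because the plaintiff's legal incapacity ran from 2019-03-04 to 2019-06-09, the deadline is extended by 97 days to 2022-10-11.
The written tolling agreement from 2022-09-23 to 2023-04-20 tolled the period for 209 days, extending the deadline to 2023-05-08.
None of the other events listed affects the running of the period under the stated rules.
Thorne filed on 2023-08-22, after the 2023-05-08 deadline, so the action is time-barred.

TIME-BARRED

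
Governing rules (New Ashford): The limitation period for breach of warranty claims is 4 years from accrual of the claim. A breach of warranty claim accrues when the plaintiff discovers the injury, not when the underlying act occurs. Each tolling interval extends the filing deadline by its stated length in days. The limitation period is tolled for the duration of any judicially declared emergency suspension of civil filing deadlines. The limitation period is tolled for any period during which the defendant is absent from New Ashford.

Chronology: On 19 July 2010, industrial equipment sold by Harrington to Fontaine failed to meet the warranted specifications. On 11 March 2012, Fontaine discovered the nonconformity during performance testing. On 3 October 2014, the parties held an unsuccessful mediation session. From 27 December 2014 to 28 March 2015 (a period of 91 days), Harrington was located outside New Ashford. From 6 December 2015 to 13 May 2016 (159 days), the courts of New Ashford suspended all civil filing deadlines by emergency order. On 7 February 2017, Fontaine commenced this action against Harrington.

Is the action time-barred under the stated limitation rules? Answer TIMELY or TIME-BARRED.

Under the discovery rule, the claim accrued on 11 March 2012, when Fontaine discovered the injury — not on the 19 July 2010 date of the underlying act.
4 years from 11 March 2012 is 11 March 2016.
The period was tolled for 91 days by the defendant's absence from the jurisdiction (27 December 2014 to 28 March 2015), pushing the deadline to 10 June 2016.
Because the emergency suspension of filing deadlines ran from 6 December 2015 to 13 May 2016, the deadline is extended by 159 days to 16 November 2016.
Nothing else in the chronology tolls or restarts the period.
The 7 February 2017 filing falls after the 16 November 2016 deadline; the claim is time-barred.

TIME-BARRED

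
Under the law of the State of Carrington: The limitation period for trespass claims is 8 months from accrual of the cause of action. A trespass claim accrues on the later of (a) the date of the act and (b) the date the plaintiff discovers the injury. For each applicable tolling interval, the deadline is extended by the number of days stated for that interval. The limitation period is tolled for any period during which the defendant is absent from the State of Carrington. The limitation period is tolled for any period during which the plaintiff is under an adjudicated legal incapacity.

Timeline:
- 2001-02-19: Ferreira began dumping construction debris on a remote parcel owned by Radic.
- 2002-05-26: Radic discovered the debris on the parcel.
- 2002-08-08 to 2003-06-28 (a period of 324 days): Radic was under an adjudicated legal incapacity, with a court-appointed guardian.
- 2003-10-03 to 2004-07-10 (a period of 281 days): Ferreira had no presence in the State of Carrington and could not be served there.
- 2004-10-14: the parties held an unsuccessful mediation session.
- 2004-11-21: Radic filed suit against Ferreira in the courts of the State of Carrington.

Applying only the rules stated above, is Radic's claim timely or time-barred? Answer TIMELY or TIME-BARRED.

TIME-BARRED

Taking the later of the act (2001-02-19) and discovery (2002-05-26), the claim accrued on 2002-05-26.
8 months from 2002-05-26 is 2003-01-26.
The period was tolled for 324 days by the plaintiff's legal incapacity (2002-08-08 to 2003-06-28), pushing the deadline to 2003-12-16.
The period was tolled for 281 days by the defendant's absence from the jurisdiction (2003-10-03 to 2004-07-10), pushing the deadline to 2004-09-22.
Nothing else in the chronology tolls or restarts the period.
Filing on 2004-11-21 missed the 2004-09-22 deadline — the action is time-barred.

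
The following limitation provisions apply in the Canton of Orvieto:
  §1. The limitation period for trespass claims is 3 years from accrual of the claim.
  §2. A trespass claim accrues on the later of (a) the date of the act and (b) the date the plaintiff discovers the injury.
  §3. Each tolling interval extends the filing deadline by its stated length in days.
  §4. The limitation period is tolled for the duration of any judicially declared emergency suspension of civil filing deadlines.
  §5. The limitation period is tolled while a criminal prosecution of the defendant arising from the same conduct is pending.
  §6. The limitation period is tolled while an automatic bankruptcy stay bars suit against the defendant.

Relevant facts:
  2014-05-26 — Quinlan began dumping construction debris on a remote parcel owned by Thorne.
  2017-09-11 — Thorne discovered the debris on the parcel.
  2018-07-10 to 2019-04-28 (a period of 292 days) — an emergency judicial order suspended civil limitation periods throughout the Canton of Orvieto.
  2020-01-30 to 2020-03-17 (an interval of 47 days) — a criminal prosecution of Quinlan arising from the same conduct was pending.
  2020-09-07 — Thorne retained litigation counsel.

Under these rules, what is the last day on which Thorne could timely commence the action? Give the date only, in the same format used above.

Taking the later of the act (2014-05-26) and discovery (2017-09-11), the claim accrued on 2017-09-11.
The untolled deadline — 3 years after 2017-09-11 — is 2020-09-11.
The period was tolled for 292 days by the emergency suspension of filing deadlines (2018-07-10 to 2019-04-28), pushing the deadline to 2021-06-30.
Because the pending criminal prosecution ran from 2020-01-30 to 2020-03-17, the deadline is extended by 47 days to 2021-08-16.
The other events in the timeline have no effect on the limitation period under the stated rules.

2021-08-16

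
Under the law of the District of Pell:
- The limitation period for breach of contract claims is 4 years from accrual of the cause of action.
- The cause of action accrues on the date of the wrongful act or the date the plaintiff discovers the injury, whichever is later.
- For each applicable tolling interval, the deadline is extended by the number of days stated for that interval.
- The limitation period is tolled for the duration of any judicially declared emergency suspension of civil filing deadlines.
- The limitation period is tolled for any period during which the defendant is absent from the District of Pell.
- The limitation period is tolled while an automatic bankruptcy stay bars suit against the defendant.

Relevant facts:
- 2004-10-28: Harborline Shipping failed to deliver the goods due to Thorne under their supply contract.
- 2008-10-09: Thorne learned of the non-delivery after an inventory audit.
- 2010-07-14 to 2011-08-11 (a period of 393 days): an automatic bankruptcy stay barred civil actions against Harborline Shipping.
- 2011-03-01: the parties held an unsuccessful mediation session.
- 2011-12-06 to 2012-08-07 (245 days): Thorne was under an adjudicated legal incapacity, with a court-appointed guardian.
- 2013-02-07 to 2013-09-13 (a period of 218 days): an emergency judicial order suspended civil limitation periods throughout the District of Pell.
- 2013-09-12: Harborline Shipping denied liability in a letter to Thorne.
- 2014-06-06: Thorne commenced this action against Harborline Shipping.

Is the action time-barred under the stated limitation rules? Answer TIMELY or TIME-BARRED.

TIMELY

Because discovery on 2008-10-09 post-dates the 2004-10-28 act, accrual under the later-of rule falls on 2008-10-09.
4 years from 2008-10-09 is 2012-10-09.
The period was tolled for 393 days by the automatic bankruptcy stay (2010-07-14 to 2011-08-11), pushing the deadline to 2013-11-06.
The emergency suspension of filing deadlines from 2013-02-07 to 2013-09-13 tolled the period for 218 days, extending the deadline to 2014-06-12.
Although the plaintiff's incapacity ran from 2011-12-06 to 2012-08-07, the stated rules do not make that a tolling event, so it is disregarded.
The other events in the timeline have no effect on the limitation period under the stated rules.
The 2014-06-06 filing precedes the 2014-06-12 deadline; the claim is timely.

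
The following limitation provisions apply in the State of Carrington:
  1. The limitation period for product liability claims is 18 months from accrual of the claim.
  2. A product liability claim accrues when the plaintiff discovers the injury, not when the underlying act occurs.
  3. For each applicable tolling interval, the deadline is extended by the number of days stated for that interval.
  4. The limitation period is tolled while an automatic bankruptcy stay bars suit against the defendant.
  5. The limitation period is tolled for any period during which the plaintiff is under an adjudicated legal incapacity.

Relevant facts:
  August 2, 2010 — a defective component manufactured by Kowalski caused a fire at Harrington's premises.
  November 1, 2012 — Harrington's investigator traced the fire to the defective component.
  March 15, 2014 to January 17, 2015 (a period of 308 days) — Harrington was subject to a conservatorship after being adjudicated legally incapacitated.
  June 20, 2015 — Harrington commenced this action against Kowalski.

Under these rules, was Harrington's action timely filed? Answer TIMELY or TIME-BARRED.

TIME-BARRED

Accrual is tied to discovery, so the period began on November 1, 2012 rather than on August 2, 2010 when the act occurred.
The untolled deadline — 18 months after November 1, 2012 — is May 1, 2014.
Because the plaintiff's legal incapacity ran from March 15, 2014 to January 17, 2015, the deadline is extended by 308 days to March 5, 2015.
Filing on June 20, 2015 missed the March 5, 2015 deadline — the action is time-barred.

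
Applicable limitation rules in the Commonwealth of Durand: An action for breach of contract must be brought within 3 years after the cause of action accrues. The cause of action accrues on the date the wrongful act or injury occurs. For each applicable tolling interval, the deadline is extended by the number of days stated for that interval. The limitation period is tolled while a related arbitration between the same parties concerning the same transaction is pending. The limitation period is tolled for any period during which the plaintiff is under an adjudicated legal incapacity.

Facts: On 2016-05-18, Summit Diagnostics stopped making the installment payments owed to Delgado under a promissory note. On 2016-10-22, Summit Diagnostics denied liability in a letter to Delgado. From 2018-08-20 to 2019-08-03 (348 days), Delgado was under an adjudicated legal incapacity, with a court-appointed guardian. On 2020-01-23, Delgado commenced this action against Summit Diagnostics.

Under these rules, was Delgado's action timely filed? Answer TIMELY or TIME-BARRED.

The claim accrued on 2016-05-18, when the wrongful act occurred.
3 years from 2016-05-18 is 2019-05-18.
The period was tolled for 348 days by the plaintiff's legal incapacity (2018-08-20 to 2019-08-03), pushing the deadline to 2020-04-30.
None of the other events listed affects the running of the period under the stated rules.
Filing on 2020-01-23 beat the 2020-04-30 deadline — the action is timely.

TIMELY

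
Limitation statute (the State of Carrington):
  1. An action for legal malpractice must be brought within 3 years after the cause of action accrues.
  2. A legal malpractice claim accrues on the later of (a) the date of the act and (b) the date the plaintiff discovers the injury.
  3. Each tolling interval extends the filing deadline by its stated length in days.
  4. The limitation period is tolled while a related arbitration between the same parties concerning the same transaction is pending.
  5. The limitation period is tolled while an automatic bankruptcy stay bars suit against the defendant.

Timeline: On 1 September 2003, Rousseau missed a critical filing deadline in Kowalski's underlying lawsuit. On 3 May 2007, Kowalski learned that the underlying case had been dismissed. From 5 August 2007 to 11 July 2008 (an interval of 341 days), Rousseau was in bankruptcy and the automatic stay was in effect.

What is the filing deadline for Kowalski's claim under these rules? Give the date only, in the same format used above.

9 April 2011

The claim accrued on 3 May 2007 — the later of the 1 September 2003 act and the 3 May 2007 discovery.
The untolled deadline — 3 years after 3 May 2007 — is 3 May 2010.
The automatic bankruptcy stay from 5 August 2007 to 11 July 2008 tolled the period for 341 days, extending the deadline to 9 April 2011.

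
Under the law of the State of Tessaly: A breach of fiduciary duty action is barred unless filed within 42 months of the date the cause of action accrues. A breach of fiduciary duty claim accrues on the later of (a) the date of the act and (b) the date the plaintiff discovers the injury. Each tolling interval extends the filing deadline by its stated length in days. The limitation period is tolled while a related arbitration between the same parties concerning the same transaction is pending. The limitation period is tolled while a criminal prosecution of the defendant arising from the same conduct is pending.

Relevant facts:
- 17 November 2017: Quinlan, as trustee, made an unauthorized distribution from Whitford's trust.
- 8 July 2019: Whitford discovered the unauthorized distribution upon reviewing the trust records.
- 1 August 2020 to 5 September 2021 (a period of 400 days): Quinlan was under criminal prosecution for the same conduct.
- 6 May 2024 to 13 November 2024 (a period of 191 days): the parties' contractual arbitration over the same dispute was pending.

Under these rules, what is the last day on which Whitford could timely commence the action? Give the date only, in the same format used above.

12 February 2024

Taking the later of the act (17 November 2017) and discovery (8 July 2019), the claim accrued on 8 July 2019.
The untolled deadline — 42 months after 8 July 2019 — is 8 January 2023.
Because the pending criminal prosecution ran from 1 August 2020 to 5 September 2021, the deadline is extended by 400 days to 12 February 2024.
By the time the pending related arbitration began on 6 May 2024, the limitation period had already expired on 12 February 2024; that interval cannot revive it.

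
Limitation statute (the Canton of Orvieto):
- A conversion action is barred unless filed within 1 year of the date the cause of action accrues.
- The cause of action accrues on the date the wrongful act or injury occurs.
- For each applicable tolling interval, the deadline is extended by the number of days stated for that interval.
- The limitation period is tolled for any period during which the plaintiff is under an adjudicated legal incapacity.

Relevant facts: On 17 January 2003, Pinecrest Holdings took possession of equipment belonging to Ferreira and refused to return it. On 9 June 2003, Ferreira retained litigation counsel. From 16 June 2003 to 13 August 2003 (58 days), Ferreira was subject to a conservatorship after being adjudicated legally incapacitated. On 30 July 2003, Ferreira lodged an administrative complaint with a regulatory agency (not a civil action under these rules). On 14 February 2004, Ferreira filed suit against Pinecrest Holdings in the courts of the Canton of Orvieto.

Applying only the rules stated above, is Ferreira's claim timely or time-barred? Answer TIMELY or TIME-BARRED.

The claim accrued on 17 January 2003, when the wrongful act occurred.
Adding the 1 year base period to 17 January 2003 gives a deadline of 17 January 2004, before any tolling.
Because the plaintiff's legal incapacity ran from 16 June 2003 to 13 August 2003, the deadline is extended by 58 days to 15 March 2004.
The other events in the timeline have no effect on the limitation period under the stated rules.
Filing on 14 February 2004 beat the 15 March 2004 deadline — the action is timely.

TIMELY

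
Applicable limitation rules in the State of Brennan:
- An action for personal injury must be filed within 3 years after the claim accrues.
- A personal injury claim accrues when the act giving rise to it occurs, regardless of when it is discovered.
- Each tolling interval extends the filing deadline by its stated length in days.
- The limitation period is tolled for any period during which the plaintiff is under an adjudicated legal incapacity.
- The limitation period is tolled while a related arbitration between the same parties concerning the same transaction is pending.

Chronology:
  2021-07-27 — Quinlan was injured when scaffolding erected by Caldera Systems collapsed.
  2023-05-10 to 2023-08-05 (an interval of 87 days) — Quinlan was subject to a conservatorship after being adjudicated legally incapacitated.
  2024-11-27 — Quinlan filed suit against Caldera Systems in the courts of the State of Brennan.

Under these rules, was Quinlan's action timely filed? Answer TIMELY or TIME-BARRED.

The limitation period began to run on 2021-07-27.
The untolled deadline — 3 years after 2021-07-27 — is 2024-07-27.
The plaintiff's legal incapacity from 2023-05-10 to 2023-08-05 tolled the period for 87 days, extending the deadline to 2024-10-22.
Quinlan filed on 2024-11-27, after the 2024-10-22 deadline, so the action is time-barred.

TIME-BARRED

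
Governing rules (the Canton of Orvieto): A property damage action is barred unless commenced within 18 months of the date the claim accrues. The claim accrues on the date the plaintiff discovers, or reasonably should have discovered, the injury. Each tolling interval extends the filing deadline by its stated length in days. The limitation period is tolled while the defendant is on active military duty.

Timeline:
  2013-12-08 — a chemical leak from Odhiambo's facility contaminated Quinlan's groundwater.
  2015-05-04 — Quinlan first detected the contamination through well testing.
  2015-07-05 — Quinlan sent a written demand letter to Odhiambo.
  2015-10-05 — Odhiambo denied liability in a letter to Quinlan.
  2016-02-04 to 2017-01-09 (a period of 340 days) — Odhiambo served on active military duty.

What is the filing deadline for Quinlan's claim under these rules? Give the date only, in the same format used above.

Under the discovery rule, the claim accrued on 2015-05-04, when Quinlan discovered the injury — not on the 2013-12-08 date of the underlying act.
Adding the 18 months base period to 2015-05-04 gives a deadline of 2016-11-04, before any tolling.
The defendant's active military service from 2016-02-04 to 2017-01-09 tolled the period for 340 days, extending the deadline to 2017-10-10.
Nothing else in the chronology tolls or restarts the period.

2017-10-10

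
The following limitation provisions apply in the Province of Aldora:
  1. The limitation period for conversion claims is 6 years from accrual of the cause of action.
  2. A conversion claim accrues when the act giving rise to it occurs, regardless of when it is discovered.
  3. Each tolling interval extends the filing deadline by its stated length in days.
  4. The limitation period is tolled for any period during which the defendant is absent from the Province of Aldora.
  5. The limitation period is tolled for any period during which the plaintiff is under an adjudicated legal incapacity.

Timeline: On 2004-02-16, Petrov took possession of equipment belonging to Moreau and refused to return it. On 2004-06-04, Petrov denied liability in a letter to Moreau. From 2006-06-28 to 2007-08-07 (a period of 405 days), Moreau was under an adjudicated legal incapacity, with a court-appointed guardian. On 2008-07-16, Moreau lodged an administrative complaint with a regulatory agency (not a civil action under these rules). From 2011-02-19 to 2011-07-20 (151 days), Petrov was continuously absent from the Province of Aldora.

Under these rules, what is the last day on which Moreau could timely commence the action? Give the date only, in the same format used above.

The limitation period began to run on 2004-02-16.
The untolled deadline — 6 years after 2004-02-16 — is 2010-02-16.
The period was tolled for 405 days by the plaintiff's legal incapacity (2006-06-28 to 2007-08-07), pushing the deadline to 2011-03-28.
The defendant's absence from the jurisdiction from 2011-02-19 to 2011-07-20 tolled the period for 151 days, extending the deadline to 2011-08-26.
The other events in the timeline have no effect on the limitation period under the stated rules.

2011-08-26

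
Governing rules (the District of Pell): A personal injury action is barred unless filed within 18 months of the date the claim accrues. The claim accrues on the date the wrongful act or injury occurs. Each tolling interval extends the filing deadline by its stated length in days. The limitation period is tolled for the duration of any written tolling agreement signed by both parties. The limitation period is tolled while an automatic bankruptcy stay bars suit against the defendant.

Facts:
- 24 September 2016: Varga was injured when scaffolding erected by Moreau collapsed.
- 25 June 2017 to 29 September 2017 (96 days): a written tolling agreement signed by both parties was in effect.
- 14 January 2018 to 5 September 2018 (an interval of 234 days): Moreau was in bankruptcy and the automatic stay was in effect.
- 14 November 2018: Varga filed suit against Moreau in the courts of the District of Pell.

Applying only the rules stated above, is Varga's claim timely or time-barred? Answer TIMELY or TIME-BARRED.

The claim accrued on 24 September 2016, the date of the act.
Adding the 18 months base period to 24 September 2016 gives a deadline of 24 March 2018, before any tolling.
Because the written tolling agreement ran from 25 June 2017 to 29 September 2017, the deadline is extended by 96 days to 28 June 2018.
Because the automatic bankruptcy stay ran from 14 January 2018 to 5 September 2018, the deadline is extended by 234 days to 17 February 2019.
Filing on 14 November 2018 beat the 17 February 2019 deadline — the action is timely.

TIMELY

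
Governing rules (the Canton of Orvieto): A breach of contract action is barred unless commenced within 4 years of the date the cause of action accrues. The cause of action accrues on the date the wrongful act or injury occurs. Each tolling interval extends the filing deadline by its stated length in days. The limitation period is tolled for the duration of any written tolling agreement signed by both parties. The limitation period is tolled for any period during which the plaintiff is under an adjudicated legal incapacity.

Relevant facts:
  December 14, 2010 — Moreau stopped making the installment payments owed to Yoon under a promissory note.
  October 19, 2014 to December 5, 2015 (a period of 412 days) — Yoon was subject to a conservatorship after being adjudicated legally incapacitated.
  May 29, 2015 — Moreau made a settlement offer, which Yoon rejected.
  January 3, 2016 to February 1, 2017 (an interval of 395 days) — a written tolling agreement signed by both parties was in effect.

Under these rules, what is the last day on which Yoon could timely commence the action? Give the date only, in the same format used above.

The limitation period began to run on December 14, 2010.
The untolled deadline — 4 years after December 14, 2010 — is December 14, 2014.
The period was tolled for 412 days by the plaintiff's legal incapacity (October 19, 2014 to December 5, 2015), pushing the deadline to January 30, 2016.
The period was tolled for 395 days by the written tolling agreement (January 3, 2016 to February 1, 2017), pushing the deadline to February 28, 2017.
The other events in the timeline have no effect on the limitation period under the stated rules.

February 28, 2017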